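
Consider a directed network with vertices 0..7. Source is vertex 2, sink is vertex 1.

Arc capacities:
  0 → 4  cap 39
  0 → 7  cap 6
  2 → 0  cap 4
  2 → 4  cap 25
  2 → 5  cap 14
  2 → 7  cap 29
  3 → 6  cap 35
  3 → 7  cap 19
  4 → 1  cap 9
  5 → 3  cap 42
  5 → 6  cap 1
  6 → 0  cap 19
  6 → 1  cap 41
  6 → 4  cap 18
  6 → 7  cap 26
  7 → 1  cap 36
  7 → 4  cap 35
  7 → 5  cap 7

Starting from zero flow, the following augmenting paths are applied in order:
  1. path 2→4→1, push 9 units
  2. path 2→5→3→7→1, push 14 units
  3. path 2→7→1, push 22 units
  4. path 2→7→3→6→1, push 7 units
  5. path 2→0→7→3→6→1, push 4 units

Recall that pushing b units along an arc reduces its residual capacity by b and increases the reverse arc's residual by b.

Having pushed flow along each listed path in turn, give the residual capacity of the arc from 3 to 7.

after path 1 (2→4→1, push 9): res(3,7)=19
after path 2 (2→5→3→7→1, push 14): res(3,7)=5
after path 3 (2→7→1, push 22): res(3,7)=5
after path 4 (2→7→3→6→1, push 7): res(3,7)=12
after path 5 (2→0→7→3→6→1, push 4): res(3,7)=16

Residual capacity of (3,7): 16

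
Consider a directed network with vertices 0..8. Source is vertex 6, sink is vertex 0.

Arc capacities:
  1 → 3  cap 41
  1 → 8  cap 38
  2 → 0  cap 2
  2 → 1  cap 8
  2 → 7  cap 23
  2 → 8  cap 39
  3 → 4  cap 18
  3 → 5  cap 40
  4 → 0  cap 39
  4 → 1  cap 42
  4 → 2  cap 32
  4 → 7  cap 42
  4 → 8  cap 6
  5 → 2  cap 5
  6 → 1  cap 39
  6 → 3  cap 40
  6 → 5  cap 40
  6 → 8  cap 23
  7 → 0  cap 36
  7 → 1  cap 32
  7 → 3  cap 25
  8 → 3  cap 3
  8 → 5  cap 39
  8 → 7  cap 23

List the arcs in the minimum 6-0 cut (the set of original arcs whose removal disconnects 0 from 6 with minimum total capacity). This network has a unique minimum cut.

augment #1: 6→3→4→0 push 18
augment #2: 6→5→2→0 push 2
augment #3: 6→8→7→0 push 23
augment #4: 6→5→2→7→0 push 3
max flow = 46; residual-reachable set from 6 gives S-side
cut edges (S→T): {(3,4), (5,2), (8,7)} total cap 46

Min-cut arcs: {(3,4), (5,2), (8,7)} (total capacity 46)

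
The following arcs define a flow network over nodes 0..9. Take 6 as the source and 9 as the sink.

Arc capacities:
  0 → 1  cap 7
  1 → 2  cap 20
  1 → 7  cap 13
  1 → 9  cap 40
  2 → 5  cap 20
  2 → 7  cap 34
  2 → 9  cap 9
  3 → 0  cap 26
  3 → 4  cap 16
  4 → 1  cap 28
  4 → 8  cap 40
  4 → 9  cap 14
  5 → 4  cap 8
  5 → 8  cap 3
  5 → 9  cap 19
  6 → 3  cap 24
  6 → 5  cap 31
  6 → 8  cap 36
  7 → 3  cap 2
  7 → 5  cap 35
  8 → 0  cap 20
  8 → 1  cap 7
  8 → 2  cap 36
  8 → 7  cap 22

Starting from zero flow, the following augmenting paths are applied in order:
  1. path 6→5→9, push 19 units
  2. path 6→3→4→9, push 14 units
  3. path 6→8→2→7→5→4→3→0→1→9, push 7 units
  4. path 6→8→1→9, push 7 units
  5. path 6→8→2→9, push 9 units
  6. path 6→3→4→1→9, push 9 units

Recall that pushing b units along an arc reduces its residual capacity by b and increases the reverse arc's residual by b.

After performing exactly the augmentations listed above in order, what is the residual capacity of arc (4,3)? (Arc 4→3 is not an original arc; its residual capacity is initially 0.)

after path 1 (6→5→9, push 19): res(4,3)=0
after path 2 (6→3→4→9, push 14): res(4,3)=14
after path 3 (6→8→2→7→5→4→3→0→1→9, push 7): res(4,3)=7
after path 4 (6→8→1→9, push 7): res(4,3)=7
after path 5 (6→8→2→9, push 9): res(4,3)=7
after path 6 (6→3→4→1→9, push 9): res(4,3)=16

Residual capacity of (4,3): 16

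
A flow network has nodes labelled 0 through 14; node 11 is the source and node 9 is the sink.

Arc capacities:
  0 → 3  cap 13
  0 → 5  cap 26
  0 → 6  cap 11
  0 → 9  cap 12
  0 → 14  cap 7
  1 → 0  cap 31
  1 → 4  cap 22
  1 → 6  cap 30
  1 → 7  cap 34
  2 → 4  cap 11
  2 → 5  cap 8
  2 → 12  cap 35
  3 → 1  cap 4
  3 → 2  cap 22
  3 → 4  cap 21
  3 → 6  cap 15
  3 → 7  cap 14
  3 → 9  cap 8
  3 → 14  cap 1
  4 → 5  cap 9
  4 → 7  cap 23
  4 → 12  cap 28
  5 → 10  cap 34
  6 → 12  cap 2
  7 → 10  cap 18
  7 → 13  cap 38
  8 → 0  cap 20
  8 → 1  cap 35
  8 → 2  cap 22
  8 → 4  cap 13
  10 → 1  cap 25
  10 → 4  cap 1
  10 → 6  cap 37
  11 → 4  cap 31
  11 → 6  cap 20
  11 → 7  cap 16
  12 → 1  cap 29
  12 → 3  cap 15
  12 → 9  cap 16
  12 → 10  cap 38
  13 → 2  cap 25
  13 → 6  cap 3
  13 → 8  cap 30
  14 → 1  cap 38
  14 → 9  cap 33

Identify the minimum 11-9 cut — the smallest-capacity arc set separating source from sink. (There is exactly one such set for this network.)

Min-cut arcs: {(0,9), (0,14), (3,9), (3,14), (12,9)} (total capacity 44)

augment #1: 11→4→12→9 push 16
augment #2: 11→4→12→3→9 push 8
augment #3: 11→4→12→1→0→9 push 4
augment #4: 11→6→12→1→0→9 push 2
augment #5: 11→7→10→1→0→9 push 6
augment #6: 11→7→10→1→0→14→9 push 7
augment #7: 11→7→10→1→0→3→14→9 push 1
max flow = 44; residual-reachable set from 11 gives S-side
cut edges (S→T): {(0,9), (0,14), (3,9), (3,14), (12,9)} total cap 44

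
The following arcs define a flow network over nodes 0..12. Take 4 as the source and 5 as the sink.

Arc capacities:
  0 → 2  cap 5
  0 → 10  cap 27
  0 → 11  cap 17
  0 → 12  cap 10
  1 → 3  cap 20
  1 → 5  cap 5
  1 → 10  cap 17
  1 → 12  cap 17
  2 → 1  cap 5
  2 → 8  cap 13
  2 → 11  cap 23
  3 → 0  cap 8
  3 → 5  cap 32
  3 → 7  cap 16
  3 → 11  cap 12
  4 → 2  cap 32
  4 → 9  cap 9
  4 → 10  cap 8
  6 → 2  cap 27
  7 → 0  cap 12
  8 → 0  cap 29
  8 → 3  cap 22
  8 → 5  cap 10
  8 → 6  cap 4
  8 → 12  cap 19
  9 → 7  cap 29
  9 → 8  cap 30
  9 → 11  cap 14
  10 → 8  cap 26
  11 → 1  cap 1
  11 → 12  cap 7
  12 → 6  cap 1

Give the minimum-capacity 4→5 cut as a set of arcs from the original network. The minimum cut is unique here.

augment #1: 4→2→1→5 push 5
augment #2: 4→2→8→5 push 10
augment #3: 4→2→8→3→5 push 3
augment #4: 4→9→8→3→5 push 9
augment #5: 4→10→8→3→5 push 8
augment #6: 4→2→11→1→3→5 push 1
max flow = 36; residual-reachable set from 4 gives S-side
cut edges (S→T): {(2,1), (2,8), (4,9), (4,10), (11,1)} total cap 36

Min-cut arcs: {(2,1), (2,8), (4,9), (4,10), (11,1)} (total capacity 36)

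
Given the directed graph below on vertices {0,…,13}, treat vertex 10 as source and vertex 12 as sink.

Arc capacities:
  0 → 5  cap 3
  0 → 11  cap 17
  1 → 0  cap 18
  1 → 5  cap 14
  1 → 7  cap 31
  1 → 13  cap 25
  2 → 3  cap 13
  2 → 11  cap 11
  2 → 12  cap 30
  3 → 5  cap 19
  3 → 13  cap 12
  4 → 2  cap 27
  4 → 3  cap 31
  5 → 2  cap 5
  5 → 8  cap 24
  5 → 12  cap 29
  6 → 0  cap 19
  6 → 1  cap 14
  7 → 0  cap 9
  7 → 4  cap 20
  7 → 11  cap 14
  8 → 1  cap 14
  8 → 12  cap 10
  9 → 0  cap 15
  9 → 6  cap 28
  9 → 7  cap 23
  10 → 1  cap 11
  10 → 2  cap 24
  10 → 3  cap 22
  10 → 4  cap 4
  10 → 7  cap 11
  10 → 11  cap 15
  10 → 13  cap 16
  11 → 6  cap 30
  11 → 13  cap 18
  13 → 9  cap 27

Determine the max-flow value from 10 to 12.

Maximum flow value: 66

augment #1: 10→2→12 bottleneck 24, total now 24
augment #2: 10→1→5→12 bottleneck 11, total now 35
augment #3: 10→3→5→12 bottleneck 18, total now 53
augment #4: 10→4→2→12 bottleneck 4, total now 57
augment #5: 10→3→5→2→12 bottleneck 1, total now 58
augment #6: 10→7→4→2→12 bottleneck 1, total now 59
augment #7: 10→7→0→5→8→12 bottleneck 3, total now 62
augment #8: 10→7→4→2→5→8→12 bottleneck 1, total now 63
augment #9: 10→11→6→1→5→8→12 bottleneck 3, total now 66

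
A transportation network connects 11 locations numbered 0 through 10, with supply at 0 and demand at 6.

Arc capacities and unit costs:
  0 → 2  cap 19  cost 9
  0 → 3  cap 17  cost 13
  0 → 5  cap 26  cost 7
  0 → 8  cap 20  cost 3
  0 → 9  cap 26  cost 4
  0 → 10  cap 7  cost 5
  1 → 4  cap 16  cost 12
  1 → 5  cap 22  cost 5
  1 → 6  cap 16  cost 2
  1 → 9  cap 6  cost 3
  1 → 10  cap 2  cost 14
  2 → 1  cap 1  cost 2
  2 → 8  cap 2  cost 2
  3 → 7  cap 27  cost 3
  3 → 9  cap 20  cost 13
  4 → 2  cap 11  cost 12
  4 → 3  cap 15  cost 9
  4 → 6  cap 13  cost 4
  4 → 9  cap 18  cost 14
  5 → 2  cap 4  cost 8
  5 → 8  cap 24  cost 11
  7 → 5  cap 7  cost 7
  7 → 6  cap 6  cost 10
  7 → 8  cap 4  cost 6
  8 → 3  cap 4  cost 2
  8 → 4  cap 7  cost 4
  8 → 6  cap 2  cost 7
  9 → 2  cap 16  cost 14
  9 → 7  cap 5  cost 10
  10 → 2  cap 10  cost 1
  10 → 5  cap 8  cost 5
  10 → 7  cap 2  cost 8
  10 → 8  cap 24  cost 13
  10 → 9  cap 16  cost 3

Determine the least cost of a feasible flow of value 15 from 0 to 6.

Minimum cost for 15 units: 202

shortest-cost path #1: 0→8→6 push 2 @ unit cost 10 (adds 20)
shortest-cost path #2: 0→10→2→1→6 push 1 @ unit cost 10 (adds 10)
shortest-cost path #3: 0→8→4→6 push 7 @ unit cost 11 (adds 77)
shortest-cost path #4: 0→8→3→7→6 push 4 @ unit cost 18 (adds 72)
shortest-cost path #5: 0→10→7→6 push 1 @ unit cost 23 (adds 23)
total cost = 202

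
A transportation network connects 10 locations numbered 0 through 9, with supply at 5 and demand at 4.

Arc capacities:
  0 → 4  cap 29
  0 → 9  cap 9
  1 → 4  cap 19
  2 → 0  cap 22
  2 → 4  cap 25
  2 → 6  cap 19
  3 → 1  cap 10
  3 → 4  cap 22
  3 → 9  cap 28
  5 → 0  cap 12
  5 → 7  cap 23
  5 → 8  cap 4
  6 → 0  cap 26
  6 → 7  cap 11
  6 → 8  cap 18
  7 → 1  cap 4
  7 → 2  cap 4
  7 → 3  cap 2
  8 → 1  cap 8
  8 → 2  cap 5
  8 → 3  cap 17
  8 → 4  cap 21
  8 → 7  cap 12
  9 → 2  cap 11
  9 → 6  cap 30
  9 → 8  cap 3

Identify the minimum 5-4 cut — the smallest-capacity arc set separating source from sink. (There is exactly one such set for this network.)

augment #1: 5→0→4 push 12
augment #2: 5→8→4 push 4
augment #3: 5→7→1→4 push 4
augment #4: 5→7→2→4 push 4
augment #5: 5→7→3→4 push 2
max flow = 26; residual-reachable set from 5 gives S-side
cut edges (S→T): {(5,0), (5,8), (7,1), (7,2), (7,3)} total cap 26

Min-cut arcs: {(5,0), (5,8), (7,1), (7,2), (7,3)} (total capacity 26)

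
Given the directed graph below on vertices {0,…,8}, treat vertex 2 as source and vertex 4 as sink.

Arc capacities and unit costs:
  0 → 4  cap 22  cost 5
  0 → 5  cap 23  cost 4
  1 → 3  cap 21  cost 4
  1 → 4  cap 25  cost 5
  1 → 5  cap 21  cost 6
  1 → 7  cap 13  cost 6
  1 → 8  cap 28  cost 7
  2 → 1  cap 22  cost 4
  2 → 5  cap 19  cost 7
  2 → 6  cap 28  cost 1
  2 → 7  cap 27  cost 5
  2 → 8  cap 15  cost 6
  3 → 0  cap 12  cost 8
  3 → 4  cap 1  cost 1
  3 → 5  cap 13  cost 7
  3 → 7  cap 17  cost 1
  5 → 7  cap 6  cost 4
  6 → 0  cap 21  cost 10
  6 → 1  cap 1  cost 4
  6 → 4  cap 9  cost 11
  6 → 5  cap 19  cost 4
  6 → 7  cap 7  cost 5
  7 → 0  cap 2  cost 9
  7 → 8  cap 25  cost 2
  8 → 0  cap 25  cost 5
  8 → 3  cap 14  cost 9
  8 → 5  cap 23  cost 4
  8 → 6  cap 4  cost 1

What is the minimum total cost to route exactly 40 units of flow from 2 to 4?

shortest-cost path #1: 2→1→4 push 22 @ unit cost 9 (adds 198)
shortest-cost path #2: 2→6→1→4 push 1 @ unit cost 10 (adds 10)
shortest-cost path #3: 2→6→4 push 9 @ unit cost 12 (adds 108)
shortest-cost path #4: 2→6→0→4 push 8 @ unit cost 16 (adds 128)
total cost = 444

Minimum cost for 40 units: 444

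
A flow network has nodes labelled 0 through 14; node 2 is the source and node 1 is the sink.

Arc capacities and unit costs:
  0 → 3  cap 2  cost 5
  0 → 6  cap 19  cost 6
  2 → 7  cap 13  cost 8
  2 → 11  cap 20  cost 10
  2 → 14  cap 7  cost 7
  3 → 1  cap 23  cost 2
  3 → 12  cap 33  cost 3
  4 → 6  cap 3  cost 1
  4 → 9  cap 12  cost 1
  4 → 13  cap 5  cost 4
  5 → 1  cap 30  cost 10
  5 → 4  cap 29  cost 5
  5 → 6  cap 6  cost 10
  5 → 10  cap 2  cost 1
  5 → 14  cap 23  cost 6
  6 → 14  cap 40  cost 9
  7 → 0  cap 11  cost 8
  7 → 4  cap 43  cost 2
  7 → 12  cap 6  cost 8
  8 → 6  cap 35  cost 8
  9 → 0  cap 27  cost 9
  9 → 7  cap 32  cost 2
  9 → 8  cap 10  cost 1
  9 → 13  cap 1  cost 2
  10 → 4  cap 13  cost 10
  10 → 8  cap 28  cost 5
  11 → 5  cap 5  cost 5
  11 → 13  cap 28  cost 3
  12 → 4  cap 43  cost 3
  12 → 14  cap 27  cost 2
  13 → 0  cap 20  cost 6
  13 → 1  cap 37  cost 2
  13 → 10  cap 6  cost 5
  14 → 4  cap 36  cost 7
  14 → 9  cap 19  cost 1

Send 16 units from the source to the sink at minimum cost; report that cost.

Minimum cost for 16 units: 237

shortest-cost path #1: 2→14→9→13→1 push 1 @ unit cost 12 (adds 12)
shortest-cost path #2: 2→11→13→1 push 15 @ unit cost 15 (adds 225)
total cost = 237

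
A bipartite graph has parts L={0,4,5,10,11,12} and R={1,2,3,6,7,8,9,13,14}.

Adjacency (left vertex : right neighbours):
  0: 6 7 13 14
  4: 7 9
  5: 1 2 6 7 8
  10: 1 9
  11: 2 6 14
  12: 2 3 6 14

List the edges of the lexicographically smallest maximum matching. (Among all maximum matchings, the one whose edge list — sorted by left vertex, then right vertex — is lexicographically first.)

|M| = 6 (so the lex-smallest maximum matching has 6 edges)
process left vertices in ascending order; for each, take the smallest-labelled available neighbour that still permits 6 edges overall, or leave it unmatched if none does
lex-smallest matching: {0-6, 4-7, 5-1, 10-9, 11-2, 12-3}

Lex-smallest maximum matching: {(0,6), (4,7), (5,1), (10,9), (11,2), (12,3)}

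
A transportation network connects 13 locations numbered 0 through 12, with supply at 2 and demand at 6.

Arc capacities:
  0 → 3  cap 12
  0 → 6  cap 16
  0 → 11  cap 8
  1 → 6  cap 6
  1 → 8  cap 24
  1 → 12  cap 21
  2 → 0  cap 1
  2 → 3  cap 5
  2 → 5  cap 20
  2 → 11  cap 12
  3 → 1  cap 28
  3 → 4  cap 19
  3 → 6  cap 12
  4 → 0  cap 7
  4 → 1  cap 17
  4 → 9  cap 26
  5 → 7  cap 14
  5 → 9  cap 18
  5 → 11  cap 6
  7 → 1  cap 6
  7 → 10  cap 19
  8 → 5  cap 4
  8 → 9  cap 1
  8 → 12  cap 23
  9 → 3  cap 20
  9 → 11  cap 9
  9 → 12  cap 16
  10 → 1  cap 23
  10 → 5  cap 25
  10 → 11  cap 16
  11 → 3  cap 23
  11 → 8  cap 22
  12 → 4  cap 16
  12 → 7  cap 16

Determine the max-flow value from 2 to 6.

Maximum flow value: 26

augment #1: 2→0→6 bottleneck 1, total now 1
augment #2: 2→3→6 bottleneck 5, total now 6
augment #3: 2→11→3→6 bottleneck 7, total now 13
augment #4: 2→5→7→1→6 bottleneck 6, total now 19
augment #5: 2→11→3→4→0→6 bottleneck 5, total now 24
augment #6: 2→5→9→3→4→0→6 bottleneck 2, total now 26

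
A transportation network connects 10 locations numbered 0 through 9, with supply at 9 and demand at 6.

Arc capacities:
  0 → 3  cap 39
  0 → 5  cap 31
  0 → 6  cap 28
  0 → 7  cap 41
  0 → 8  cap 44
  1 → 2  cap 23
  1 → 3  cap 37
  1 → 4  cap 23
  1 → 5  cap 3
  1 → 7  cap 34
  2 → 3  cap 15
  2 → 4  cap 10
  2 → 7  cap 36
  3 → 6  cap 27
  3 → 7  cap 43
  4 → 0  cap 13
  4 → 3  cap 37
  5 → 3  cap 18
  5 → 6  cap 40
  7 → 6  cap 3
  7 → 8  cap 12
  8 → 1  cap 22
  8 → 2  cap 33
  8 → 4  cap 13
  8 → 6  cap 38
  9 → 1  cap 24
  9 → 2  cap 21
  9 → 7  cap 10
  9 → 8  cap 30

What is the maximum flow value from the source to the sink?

Maximum flow value: 84

augment #1: 9→7→6 bottleneck 3, total now 3
augment #2: 9→8→6 bottleneck 30, total now 33
augment #3: 9→1→3→6 bottleneck 24, total now 57
augment #4: 9→2→3→6 bottleneck 3, total now 60
augment #5: 9→7→8→6 bottleneck 7, total now 67
augment #6: 9→2→4→0→6 bottleneck 10, total now 77
augment #7: 9→2→7→8→6 bottleneck 1, total now 78
augment #8: 9→2→3→1→5→6 bottleneck 3, total now 81
augment #9: 9→2→3→1→4→0→6 bottleneck 3, total now 84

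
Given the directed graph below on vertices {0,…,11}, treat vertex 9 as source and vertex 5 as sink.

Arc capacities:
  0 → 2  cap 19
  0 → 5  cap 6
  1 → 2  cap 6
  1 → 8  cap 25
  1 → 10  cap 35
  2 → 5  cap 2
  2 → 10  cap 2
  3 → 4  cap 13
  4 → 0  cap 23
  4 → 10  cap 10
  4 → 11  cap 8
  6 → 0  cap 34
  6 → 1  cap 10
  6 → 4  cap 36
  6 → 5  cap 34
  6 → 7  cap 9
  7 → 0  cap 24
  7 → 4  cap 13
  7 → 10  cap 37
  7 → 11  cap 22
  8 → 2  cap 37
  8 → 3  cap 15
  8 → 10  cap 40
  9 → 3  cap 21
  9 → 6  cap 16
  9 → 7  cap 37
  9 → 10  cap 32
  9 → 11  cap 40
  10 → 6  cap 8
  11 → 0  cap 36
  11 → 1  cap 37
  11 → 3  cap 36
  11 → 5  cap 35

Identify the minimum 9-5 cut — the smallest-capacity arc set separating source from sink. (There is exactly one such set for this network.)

augment #1: 9→6→5 push 16
augment #2: 9→11→5 push 35
augment #3: 9→7→0→5 push 6
augment #4: 9→10→6→5 push 8
augment #5: 9→7→0→2→5 push 2
max flow = 67; residual-reachable set from 9 gives S-side
cut edges (S→T): {(0,5), (2,5), (9,6), (10,6), (11,5)} total cap 67

Min-cut arcs: {(0,5), (2,5), (9,6), (10,6), (11,5)} (total capacity 67)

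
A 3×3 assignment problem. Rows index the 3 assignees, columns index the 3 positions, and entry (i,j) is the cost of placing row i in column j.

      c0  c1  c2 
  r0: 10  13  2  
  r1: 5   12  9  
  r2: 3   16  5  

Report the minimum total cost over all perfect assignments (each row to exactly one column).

Minimum assignment cost: 17

optimal assignment: row0→col2 (cost 2), row1→col1 (cost 12), row2→col0 (cost 3)
total = 2 + 12 + 3 = 17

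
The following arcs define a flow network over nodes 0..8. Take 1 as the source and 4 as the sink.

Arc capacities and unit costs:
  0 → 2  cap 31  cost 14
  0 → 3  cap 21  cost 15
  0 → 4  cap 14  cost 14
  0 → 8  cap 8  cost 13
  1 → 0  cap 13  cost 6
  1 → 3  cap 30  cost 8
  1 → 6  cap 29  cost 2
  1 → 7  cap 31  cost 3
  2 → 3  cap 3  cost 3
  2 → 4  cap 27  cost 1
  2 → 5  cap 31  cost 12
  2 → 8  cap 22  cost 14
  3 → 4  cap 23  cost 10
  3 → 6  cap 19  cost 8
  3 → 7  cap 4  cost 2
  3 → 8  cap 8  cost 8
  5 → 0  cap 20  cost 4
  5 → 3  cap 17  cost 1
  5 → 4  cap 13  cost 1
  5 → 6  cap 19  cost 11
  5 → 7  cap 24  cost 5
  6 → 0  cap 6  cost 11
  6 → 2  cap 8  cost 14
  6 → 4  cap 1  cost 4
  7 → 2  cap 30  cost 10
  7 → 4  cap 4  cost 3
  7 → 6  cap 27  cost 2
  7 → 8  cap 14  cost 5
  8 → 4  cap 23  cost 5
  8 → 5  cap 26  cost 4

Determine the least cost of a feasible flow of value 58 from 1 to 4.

shortest-cost path #1: 1→6→4 push 1 @ unit cost 6 (adds 6)
shortest-cost path #2: 1→7→4 push 4 @ unit cost 6 (adds 24)
shortest-cost path #3: 1→7→8→4 push 14 @ unit cost 13 (adds 182)
shortest-cost path #4: 1→7→2→4 push 13 @ unit cost 14 (adds 182)
shortest-cost path #5: 1→6→2→4 push 8 @ unit cost 17 (adds 136)
shortest-cost path #6: 1→3→4 push 18 @ unit cost 18 (adds 324)
total cost = 854

Minimum cost for 58 units: 854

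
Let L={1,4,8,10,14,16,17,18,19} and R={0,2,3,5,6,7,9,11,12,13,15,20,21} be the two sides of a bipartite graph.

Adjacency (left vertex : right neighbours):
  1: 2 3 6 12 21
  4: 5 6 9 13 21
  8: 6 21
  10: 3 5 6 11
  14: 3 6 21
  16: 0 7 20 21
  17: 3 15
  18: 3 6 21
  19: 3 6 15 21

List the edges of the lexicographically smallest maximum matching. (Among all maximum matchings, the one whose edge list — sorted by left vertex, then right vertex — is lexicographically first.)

|M| = 8 (so the lex-smallest maximum matching has 8 edges)
process left vertices in ascending order; for each, take the smallest-labelled available neighbour that still permits 8 edges overall, or leave it unmatched if none does
lex-smallest matching: {1-2, 4-5, 8-6, 10-11, 14-3, 16-0, 17-15, 18-21}

Lex-smallest maximum matching: {(1,2), (4,5), (8,6), (10,11), (14,3), (16,0), (17,15), (18,21)}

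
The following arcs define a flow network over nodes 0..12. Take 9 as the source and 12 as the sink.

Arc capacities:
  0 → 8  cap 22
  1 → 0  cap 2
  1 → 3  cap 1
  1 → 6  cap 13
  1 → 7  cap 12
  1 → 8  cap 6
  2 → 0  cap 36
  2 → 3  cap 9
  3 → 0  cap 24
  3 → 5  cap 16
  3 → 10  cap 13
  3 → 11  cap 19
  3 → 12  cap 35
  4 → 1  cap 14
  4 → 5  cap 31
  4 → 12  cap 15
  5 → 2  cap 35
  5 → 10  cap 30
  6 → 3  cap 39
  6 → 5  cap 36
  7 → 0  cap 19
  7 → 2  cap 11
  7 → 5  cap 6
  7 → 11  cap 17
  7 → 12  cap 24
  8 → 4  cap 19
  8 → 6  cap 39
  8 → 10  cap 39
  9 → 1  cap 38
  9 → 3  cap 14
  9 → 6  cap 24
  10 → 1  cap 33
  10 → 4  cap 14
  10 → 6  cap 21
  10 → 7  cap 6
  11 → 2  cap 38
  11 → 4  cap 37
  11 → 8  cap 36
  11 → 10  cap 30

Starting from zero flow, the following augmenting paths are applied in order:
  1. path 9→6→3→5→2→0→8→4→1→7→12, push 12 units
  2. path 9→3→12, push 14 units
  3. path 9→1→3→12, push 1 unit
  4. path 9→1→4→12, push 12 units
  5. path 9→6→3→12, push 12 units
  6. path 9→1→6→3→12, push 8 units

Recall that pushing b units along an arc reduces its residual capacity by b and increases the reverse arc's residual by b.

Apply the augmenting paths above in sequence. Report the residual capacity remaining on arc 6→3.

after path 1 (9→6→3→5→2→0→8→4→1→7→12, push 12): res(6,3)=27
after path 2 (9→3→12, push 14): res(6,3)=27
after path 3 (9→1→3→12, push 1): res(6,3)=27
after path 4 (9→1→4→12, push 12): res(6,3)=27
after path 5 (9→6→3→12, push 12): res(6,3)=15
after path 6 (9→1→6→3→12, push 8): res(6,3)=7

Residual capacity of (6,3): 7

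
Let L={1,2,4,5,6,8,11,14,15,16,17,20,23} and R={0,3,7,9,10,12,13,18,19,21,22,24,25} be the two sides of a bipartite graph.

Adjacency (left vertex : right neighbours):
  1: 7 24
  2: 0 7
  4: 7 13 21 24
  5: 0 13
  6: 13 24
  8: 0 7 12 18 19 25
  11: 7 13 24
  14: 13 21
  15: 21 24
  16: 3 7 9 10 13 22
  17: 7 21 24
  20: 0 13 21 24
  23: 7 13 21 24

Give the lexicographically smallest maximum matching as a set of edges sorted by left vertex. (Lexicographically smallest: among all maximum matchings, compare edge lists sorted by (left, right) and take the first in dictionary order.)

|M| = 7 (so the lex-smallest maximum matching has 7 edges)
process left vertices in ascending order; for each, take the smallest-labelled available neighbour that still permits 7 edges overall, or leave it unmatched if none does
lex-smallest matching: {1-7, 2-0, 4-13, 6-24, 8-12, 14-21, 16-3}

Lex-smallest maximum matching: {(1,7), (2,0), (4,13), (6,24), (8,12), (14,21), (16,3)}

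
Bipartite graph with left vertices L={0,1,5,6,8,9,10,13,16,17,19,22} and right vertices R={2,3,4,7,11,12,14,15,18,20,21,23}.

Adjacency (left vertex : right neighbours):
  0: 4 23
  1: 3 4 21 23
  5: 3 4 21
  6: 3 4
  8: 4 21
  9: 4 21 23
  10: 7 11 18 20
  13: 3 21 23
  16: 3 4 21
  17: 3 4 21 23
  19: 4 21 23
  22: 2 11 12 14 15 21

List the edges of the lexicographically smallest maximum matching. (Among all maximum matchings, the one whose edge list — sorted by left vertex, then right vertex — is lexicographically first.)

Lex-smallest maximum matching: {(0,4), (1,3), (5,21), (9,23), (10,7), (22,2)}

|M| = 6 (so the lex-smallest maximum matching has 6 edges)
process left vertices in ascending order; for each, take the smallest-labelled available neighbour that still permits 6 edges overall, or leave it unmatched if none does
lex-smallest matching: {0-4, 1-3, 5-21, 9-23, 10-7, 22-2}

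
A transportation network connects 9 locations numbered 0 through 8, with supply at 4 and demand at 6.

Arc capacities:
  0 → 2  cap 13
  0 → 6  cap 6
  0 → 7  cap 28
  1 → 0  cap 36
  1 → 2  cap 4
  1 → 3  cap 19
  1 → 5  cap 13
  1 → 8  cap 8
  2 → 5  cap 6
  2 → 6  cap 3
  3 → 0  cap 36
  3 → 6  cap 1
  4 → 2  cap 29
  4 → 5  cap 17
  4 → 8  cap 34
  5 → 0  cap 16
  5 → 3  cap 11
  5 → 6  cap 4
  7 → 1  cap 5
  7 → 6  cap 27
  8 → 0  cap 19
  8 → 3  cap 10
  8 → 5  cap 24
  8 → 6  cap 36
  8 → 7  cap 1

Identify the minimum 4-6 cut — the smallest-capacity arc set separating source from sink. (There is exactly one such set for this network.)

augment #1: 4→2→6 push 3
augment #2: 4→5→6 push 4
augment #3: 4→8→6 push 34
augment #4: 4→5→0→6 push 6
augment #5: 4→5→3→6 push 1
augment #6: 4→5→0→7→6 push 6
augment #7: 4→2→5→0→7→6 push 4
augment #8: 4→2→5→3→0→7→6 push 2
max flow = 60; residual-reachable set from 4 gives S-side
cut edges (S→T): {(2,5), (2,6), (4,5), (4,8)} total cap 60

Min-cut arcs: {(2,5), (2,6), (4,5), (4,8)} (total capacity 60)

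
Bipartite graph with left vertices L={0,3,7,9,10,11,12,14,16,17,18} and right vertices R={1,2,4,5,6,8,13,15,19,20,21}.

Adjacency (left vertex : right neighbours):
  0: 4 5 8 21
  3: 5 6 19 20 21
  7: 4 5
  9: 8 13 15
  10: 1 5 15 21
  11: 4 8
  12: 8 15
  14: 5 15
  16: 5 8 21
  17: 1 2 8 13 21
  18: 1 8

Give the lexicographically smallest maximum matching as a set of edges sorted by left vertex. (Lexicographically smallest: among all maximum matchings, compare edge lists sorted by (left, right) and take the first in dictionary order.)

|M| = 9 (so the lex-smallest maximum matching has 9 edges)
process left vertices in ascending order; for each, take the smallest-labelled available neighbour that still permits 9 edges overall, or leave it unmatched if none does
lex-smallest matching: {0-4, 3-6, 7-5, 9-13, 10-1, 11-8, 12-15, 16-21, 17-2}

Lex-smallest maximum matching: {(0,4), (3,6), (7,5), (9,13), (10,1), (11,8), (12,15), (16,21), (17,2)}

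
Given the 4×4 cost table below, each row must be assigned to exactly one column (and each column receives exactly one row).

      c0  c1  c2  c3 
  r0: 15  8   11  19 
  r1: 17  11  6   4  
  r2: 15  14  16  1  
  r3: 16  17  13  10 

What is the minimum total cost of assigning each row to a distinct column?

optimal assignment: row0→col1 (cost 8), row1→col2 (cost 6), row2→col3 (cost 1), row3→col0 (cost 16)
total = 8 + 6 + 1 + 16 = 31

Minimum assignment cost: 31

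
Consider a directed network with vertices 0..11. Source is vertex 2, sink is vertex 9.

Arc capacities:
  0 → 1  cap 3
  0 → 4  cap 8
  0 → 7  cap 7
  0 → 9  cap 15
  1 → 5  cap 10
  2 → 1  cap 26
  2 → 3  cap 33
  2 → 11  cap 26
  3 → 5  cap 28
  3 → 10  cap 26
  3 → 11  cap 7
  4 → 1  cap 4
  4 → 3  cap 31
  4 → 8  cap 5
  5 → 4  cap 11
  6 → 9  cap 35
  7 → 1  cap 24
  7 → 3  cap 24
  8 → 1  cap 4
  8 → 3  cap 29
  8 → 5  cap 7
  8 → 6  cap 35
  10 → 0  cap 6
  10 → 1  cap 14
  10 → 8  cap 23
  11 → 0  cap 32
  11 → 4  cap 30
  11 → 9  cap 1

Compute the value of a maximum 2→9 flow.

Maximum flow value: 44

augment #1: 2→11→9 bottleneck 1, total now 1
augment #2: 2→11→0→9 bottleneck 15, total now 16
augment #3: 2→3→10→8→6→9 bottleneck 23, total now 39
augment #4: 2→11→4→8→6→9 bottleneck 5, total now 44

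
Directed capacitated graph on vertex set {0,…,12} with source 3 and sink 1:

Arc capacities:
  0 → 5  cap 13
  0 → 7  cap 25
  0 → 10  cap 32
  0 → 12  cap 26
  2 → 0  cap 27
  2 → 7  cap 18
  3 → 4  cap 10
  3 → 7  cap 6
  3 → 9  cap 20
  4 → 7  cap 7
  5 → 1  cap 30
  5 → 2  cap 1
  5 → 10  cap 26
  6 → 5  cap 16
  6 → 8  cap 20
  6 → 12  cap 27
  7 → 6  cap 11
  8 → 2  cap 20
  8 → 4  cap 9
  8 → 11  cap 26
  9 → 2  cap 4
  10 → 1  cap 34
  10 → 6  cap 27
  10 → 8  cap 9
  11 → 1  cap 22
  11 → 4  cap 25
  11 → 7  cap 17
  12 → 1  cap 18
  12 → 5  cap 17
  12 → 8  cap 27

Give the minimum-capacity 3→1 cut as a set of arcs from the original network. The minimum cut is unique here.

Min-cut arcs: {(7,6), (9,2)} (total capacity 15)

augment #1: 3→7→6→5→1 push 6
augment #2: 3→4→7→6→5→1 push 5
augment #3: 3→9→2→0→5→1 push 4
max flow = 15; residual-reachable set from 3 gives S-side
cut edges (S→T): {(7,6), (9,2)} total cap 15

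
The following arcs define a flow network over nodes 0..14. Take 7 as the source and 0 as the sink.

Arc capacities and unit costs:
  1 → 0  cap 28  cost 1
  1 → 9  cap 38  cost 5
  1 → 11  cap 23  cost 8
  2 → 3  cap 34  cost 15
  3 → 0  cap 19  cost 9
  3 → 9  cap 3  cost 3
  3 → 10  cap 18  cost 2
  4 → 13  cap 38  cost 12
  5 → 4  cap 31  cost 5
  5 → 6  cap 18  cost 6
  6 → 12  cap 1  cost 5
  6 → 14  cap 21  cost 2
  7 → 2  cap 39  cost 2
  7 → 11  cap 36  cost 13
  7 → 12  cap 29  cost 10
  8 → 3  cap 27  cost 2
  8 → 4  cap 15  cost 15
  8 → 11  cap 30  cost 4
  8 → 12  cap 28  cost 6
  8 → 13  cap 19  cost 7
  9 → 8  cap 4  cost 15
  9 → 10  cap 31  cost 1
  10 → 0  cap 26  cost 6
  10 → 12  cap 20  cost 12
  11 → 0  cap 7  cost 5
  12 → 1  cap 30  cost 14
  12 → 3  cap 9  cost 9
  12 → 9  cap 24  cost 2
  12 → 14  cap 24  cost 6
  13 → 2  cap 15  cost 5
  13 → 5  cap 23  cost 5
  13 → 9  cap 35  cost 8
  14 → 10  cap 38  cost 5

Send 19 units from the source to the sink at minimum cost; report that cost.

Minimum cost for 19 units: 354

shortest-cost path #1: 7→11→0 push 7 @ unit cost 18 (adds 126)
shortest-cost path #2: 7→12→9→10→0 push 12 @ unit cost 19 (adds 228)
total cost = 354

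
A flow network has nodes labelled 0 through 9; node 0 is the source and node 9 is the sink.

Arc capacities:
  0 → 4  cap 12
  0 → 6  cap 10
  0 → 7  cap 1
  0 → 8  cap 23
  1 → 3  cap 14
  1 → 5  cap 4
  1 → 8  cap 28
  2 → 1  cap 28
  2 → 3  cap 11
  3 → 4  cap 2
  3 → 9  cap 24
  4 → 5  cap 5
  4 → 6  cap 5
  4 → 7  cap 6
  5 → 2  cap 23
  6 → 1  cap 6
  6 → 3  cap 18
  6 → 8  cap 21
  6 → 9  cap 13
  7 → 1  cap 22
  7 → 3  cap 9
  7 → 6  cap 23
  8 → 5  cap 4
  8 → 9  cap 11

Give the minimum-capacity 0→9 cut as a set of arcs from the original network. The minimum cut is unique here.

Min-cut arcs: {(0,4), (0,6), (0,7), (8,5), (8,9)} (total capacity 38)

augment #1: 0→6→9 push 10
augment #2: 0→8→9 push 11
augment #3: 0→4→6→9 push 3
augment #4: 0→7→3→9 push 1
augment #5: 0→4→6→3→9 push 2
augment #6: 0→4→7→3→9 push 6
augment #7: 0→4→5→2→3→9 push 1
augment #8: 0→8→5→2→3→9 push 4
max flow = 38; residual-reachable set from 0 gives S-side
cut edges (S→T): {(0,4), (0,6), (0,7), (8,5), (8,9)} total cap 38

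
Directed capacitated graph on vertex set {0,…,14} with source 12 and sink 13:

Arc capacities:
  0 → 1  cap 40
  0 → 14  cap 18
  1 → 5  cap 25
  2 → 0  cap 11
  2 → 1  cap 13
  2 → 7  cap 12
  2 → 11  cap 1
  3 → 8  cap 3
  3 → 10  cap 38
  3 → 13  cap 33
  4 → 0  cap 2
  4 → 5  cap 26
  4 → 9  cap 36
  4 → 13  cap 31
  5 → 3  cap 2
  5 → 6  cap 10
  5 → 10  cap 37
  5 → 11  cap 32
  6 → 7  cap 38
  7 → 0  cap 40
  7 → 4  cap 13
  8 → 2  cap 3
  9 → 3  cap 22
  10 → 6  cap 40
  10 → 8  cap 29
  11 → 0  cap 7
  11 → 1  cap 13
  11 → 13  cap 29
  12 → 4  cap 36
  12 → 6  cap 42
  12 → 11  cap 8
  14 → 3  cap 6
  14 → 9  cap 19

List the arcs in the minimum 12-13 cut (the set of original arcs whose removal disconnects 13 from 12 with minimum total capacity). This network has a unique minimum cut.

Min-cut arcs: {(6,7), (12,4), (12,11)} (total capacity 82)

augment #1: 12→4→13 push 31
augment #2: 12→11→13 push 8
augment #3: 12→4→5→3→13 push 2
augment #4: 12→4→5→11→13 push 3
augment #5: 12→6→7→0→14→3→13 push 6
augment #6: 12→6→7→4→5→11→13 push 13
augment #7: 12→6→7→0→1→5→11→13 push 5
augment #8: 12→6→7→0→14→9→3→13 push 12
augment #9: 12→6→7→0→1→5→4→9→3→13 push 2
max flow = 82; residual-reachable set from 12 gives S-side
cut edges (S→T): {(6,7), (12,4), (12,11)} total cap 82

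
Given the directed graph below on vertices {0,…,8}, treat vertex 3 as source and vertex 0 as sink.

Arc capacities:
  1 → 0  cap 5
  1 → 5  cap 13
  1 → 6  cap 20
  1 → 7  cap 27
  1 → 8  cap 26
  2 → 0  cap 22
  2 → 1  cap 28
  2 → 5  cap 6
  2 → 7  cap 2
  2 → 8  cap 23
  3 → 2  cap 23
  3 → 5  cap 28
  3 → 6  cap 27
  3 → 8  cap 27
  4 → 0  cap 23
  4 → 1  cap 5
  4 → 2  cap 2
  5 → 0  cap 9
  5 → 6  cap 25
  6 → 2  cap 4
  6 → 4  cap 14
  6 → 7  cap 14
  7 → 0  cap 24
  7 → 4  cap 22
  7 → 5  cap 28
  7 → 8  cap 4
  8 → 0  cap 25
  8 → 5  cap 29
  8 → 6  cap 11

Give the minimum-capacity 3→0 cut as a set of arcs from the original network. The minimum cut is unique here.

Min-cut arcs: {(3,2), (5,0), (6,2), (6,4), (6,7), (8,0)} (total capacity 89)

augment #1: 3→2→0 push 22
augment #2: 3→5→0 push 9
augment #3: 3→8→0 push 25
augment #4: 3→2→1→0 push 1
augment #5: 3→6→4→0 push 14
augment #6: 3→6→7→0 push 13
augment #7: 3→5→6→7→0 push 1
augment #8: 3→5→6→2→1→0 push 4
max flow = 89; residual-reachable set from 3 gives S-side
cut edges (S→T): {(3,2), (5,0), (6,2), (6,4), (6,7), (8,0)} total cap 89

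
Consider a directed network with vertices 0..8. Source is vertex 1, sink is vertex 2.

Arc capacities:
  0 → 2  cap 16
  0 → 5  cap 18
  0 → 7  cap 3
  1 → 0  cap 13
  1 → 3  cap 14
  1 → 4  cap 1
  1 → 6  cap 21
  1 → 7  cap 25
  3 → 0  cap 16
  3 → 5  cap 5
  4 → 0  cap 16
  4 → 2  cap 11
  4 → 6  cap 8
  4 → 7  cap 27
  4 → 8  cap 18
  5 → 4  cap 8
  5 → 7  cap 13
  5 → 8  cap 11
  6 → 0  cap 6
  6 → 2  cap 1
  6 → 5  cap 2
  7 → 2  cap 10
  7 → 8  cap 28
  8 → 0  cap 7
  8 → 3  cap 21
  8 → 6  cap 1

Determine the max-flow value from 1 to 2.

augment #1: 1→0→2 bottleneck 13, total now 13
augment #2: 1→4→2 bottleneck 1, total now 14
augment #3: 1→6→2 bottleneck 1, total now 15
augment #4: 1→7→2 bottleneck 10, total now 25
augment #5: 1→3→0→2 bottleneck 3, total now 28
augment #6: 1→3→5→4→2 bottleneck 5, total now 33
augment #7: 1→6→5→4→2 bottleneck 2, total now 35
augment #8: 1→3→0→5→4→2 bottleneck 1, total now 36

Maximum flow value: 36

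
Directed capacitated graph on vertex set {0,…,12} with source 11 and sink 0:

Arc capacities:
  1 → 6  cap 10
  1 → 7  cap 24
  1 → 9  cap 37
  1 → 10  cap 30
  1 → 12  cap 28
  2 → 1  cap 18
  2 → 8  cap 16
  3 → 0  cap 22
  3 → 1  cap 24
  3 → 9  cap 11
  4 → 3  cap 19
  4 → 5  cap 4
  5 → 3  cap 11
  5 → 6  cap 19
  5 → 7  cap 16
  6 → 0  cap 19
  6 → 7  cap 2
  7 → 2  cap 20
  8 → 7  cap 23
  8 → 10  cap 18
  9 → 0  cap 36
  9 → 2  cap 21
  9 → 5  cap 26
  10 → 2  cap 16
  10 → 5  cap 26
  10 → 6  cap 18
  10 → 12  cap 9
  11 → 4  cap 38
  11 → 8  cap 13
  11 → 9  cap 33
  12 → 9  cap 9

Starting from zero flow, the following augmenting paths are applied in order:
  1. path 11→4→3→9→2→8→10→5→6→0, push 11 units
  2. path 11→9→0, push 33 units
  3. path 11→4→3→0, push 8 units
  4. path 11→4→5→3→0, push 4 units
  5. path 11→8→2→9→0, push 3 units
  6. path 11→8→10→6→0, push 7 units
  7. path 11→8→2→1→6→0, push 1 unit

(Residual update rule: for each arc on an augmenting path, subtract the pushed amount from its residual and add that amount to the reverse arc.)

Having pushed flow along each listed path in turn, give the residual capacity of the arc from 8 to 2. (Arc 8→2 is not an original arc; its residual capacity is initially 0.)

Residual capacity of (8,2): 7

after path 1 (11→4→3→9→2→8→10→5→6→0, push 11): res(8,2)=11
after path 2 (11→9→0, push 33): res(8,2)=11
after path 3 (11→4→3→0, push 8): res(8,2)=11
after path 4 (11→4→5→3→0, push 4): res(8,2)=11
after path 5 (11→8→2→9→0, push 3): res(8,2)=8
after path 6 (11→8→10→6→0, push 7): res(8,2)=8
after path 7 (11→8→2→1→6→0, push 1): res(8,2)=7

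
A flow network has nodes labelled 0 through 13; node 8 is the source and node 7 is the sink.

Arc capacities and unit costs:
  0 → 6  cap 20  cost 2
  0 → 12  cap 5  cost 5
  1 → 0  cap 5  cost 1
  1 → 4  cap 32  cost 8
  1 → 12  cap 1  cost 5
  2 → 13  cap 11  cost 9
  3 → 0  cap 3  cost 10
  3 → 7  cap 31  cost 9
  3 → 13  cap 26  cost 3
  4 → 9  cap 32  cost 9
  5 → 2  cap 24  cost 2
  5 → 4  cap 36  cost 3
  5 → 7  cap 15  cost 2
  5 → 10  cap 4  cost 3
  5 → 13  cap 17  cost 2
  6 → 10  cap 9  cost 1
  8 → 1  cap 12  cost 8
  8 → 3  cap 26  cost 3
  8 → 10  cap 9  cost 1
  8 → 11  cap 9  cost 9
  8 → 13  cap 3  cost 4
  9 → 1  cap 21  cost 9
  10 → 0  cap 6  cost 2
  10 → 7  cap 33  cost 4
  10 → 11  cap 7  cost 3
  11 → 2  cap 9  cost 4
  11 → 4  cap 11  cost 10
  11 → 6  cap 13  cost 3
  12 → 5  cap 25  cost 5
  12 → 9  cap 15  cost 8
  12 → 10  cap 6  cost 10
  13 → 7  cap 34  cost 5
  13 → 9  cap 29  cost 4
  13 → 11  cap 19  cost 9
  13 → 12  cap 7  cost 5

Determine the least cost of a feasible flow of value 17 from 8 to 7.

Minimum cost for 17 units: 127

shortest-cost path #1: 8→10→7 push 9 @ unit cost 5 (adds 45)
shortest-cost path #2: 8→13→7 push 3 @ unit cost 9 (adds 27)
shortest-cost path #3: 8→3→13→7 push 5 @ unit cost 11 (adds 55)
total cost = 127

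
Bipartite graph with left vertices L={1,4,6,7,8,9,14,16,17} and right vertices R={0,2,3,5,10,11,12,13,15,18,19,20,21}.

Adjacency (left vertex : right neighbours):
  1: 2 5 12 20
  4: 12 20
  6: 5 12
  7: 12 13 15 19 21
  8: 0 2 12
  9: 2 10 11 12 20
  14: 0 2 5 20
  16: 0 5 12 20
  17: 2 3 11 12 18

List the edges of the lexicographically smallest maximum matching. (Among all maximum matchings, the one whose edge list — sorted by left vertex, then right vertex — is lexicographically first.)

|M| = 8 (so the lex-smallest maximum matching has 8 edges)
process left vertices in ascending order; for each, take the smallest-labelled available neighbour that still permits 8 edges overall, or leave it unmatched if none does
lex-smallest matching: {1-2, 4-12, 6-5, 7-13, 8-0, 9-10, 14-20, 17-3}

Lex-smallest maximum matching: {(1,2), (4,12), (6,5), (7,13), (8,0), (9,10), (14,20), (17,3)}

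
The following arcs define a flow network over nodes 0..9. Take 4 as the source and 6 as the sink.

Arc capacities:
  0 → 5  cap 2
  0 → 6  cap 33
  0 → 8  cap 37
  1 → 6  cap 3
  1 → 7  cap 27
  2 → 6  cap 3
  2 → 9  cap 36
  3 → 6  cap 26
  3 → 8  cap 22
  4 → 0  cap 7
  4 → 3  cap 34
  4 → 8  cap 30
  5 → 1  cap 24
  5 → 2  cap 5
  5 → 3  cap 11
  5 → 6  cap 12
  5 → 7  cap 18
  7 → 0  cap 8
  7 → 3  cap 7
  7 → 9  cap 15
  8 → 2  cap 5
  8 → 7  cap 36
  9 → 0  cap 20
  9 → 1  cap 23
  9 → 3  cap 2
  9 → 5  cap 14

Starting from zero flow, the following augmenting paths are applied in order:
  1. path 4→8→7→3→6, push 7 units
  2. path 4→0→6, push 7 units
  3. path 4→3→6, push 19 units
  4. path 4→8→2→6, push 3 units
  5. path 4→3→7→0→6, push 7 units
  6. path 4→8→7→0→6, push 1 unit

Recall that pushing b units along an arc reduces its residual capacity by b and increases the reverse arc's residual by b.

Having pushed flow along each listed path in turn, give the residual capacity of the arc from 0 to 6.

after path 1 (4→8→7→3→6, push 7): res(0,6)=33
after path 2 (4→0→6, push 7): res(0,6)=26
after path 3 (4→3→6, push 19): res(0,6)=26
after path 4 (4→8→2→6, push 3): res(0,6)=26
after path 5 (4→3→7→0→6, push 7): res(0,6)=19
after path 6 (4→8→7→0→6, push 1): res(0,6)=18

Residual capacity of (0,6): 18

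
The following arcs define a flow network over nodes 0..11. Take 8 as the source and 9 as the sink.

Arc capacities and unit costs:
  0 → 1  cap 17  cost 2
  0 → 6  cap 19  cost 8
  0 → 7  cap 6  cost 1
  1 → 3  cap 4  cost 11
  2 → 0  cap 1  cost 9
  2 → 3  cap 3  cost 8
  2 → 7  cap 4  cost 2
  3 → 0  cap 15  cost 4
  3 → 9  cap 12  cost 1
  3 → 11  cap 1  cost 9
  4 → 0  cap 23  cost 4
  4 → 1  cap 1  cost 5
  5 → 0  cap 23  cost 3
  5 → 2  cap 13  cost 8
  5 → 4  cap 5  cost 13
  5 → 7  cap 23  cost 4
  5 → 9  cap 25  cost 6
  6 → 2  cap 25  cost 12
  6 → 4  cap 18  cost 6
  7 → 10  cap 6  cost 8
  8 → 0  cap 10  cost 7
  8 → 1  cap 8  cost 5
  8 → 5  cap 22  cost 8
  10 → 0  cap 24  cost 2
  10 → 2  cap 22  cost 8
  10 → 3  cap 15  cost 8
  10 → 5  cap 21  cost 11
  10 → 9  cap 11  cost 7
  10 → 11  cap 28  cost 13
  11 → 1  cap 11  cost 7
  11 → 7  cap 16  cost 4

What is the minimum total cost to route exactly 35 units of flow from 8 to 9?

Minimum cost for 35 units: 622

shortest-cost path #1: 8→5→9 push 22 @ unit cost 14 (adds 308)
shortest-cost path #2: 8→1→3→9 push 4 @ unit cost 17 (adds 68)
shortest-cost path #3: 8→0→7→10→9 push 6 @ unit cost 23 (adds 138)
shortest-cost path #4: 8→0→6→2→3→9 push 3 @ unit cost 36 (adds 108)
total cost = 622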